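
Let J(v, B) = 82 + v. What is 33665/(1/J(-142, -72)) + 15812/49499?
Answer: -99983014288/49499 ≈ -2.0199e+6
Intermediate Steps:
33665/(1/J(-142, -72)) + 15812/49499 = 33665/(1/(82 - 142)) + 15812/49499 = 33665/(1/(-60)) + 15812*(1/49499) = 33665/(-1/60) + 15812/49499 = 33665*(-60) + 15812/49499 = -2019900 + 15812/49499 = -99983014288/49499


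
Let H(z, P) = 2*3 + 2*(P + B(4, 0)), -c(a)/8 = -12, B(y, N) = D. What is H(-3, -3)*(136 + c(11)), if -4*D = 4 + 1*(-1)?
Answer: -348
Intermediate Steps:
D = -3/4 (D = -(4 + 1*(-1))/4 = -(4 - 1)/4 = -1/4*3 = -3/4 ≈ -0.75000)
B(y, N) = -3/4
c(a) = 96 (c(a) = -8*(-12) = 96)
H(z, P) = 9/2 + 2*P (H(z, P) = 2*3 + 2*(P - 3/4) = 6 + 2*(-3/4 + P) = 6 + (-3/2 + 2*P) = 9/2 + 2*P)
H(-3, -3)*(136 + c(11)) = (9/2 + 2*(-3))*(136 + 96) = (9/2 - 6)*232 = -3/2*232 = -348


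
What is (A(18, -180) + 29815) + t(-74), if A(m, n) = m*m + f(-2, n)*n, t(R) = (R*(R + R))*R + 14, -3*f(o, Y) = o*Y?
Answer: -758695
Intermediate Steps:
f(o, Y) = -Y*o/3 (f(o, Y) = -o*Y/3 = -Y*o/3)
t(R) = 14 + 2*R³ (t(R) = (R*(2*R))*R + 14 = (2*R²)*R + 14 = 2*R³ + 14 = 14 + 2*R³)
A(m, n) = m² + 2*n²/3 (A(m, n) = m*m + (-⅓*n*(-2))*n = m² + (2*n/3)*n = m² + 2*n²/3)
(A(18, -180) + 29815) + t(-74) = ((18² + (⅔)*(-180)²) + 29815) + (14 + 2*(-74)³) = ((324 + (⅔)*32400) + 29815) + (14 + 2*(-405224)) = ((324 + 21600) + 29815) + (14 - 810448) = (21924 + 29815) - 810434 = 51739 - 810434 = -758695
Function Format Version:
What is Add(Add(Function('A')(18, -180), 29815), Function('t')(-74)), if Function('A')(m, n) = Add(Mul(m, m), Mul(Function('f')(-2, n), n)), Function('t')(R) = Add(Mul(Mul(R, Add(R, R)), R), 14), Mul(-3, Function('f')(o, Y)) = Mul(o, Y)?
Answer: -758695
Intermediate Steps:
Function('f')(o, Y) = Mul(Rational(-1, 3), Y, o) (Function('f')(o, Y) = Mul(Rational(-1, 3), Mul(o, Y)) = Mul(Rational(-1, 3), Mul(Y, o)) = Mul(Rational(-1, 3), Y, o))
Function('t')(R) = Add(14, Mul(2, Pow(R, 3))) (Function('t')(R) = Add(Mul(Mul(R, Mul(2, R)), R), 14) = Add(Mul(Mul(2, Pow(R, 2)), R), 14) = Add(Mul(2, Pow(R, 3)), 14) = Add(14, Mul(2, Pow(R, 3))))
Function('A')(m, n) = Add(Pow(m, 2), Mul(Rational(2, 3), Pow(n, 2))) (Function('A')(m, n) = Add(Mul(m, m), Mul(Mul(Rational(-1, 3), n, -2), n)) = Add(Pow(m, 2), Mul(Mul(Rational(2, 3), n), n)) = Add(Pow(m, 2), Mul(Rational(2, 3), Pow(n, 2))))
Add(Add(Function('A')(18, -180), 29815), Function('t')(-74)) = Add(Add(Add(Pow(18, 2), Mul(Rational(2, 3), Pow(-180, 2))), 29815), Add(14, Mul(2, Pow(-74, 3)))) = Add(Add(Add(324, Mul(Rational(2, 3), 32400)), 29815), Add(14, Mul(2, -405224))) = Add(Add(Add(324, 21600), 29815), Add(14, -810448)) = Add(Add(21924, 29815), -810434) = Add(51739, -810434) = -758695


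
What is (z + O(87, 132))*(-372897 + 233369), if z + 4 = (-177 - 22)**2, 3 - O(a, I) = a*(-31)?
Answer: -5901615816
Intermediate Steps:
O(a, I) = 3 + 31*a (O(a, I) = 3 - a*(-31) = 3 - (-31)*a = 3 + 31*a)
z = 39597 (z = -4 + (-177 - 22)**2 = -4 + (-199)**2 = -4 + 39601 = 39597)
(z + O(87, 132))*(-372897 + 233369) = (39597 + (3 + 31*87))*(-372897 + 233369) = (39597 + (3 + 2697))*(-139528) = (39597 + 2700)*(-139528) = 42297*(-139528) = -5901615816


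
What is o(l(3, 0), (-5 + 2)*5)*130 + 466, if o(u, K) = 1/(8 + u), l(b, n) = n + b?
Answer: 5256/11 ≈ 477.82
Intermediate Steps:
l(b, n) = b + n
o(l(3, 0), (-5 + 2)*5)*130 + 466 = 130/(8 + (3 + 0)) + 466 = 130/(8 + 3) + 466 = 130/11 + 466 = 5256/11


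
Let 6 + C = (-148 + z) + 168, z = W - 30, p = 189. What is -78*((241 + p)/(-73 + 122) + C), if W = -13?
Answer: 77298/49 ≈ 1577.5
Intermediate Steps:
z = -43 (z = -13 - 30 = -43)
C = -29 (C = -6 + ((-148 - 43) + 168) = -6 + (-191 + 168) = -6 - 23 = -29)
-78*((241 + p)/(-73 + 122) + C) = -78*((241 + 189)/(-73 + 122) - 29) = -78*(430/49 - 29) = -78*(-991/49) = 77298/49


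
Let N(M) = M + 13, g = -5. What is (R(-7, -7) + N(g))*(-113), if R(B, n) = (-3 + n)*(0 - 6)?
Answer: -7684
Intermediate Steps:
R(B, n) = 18 - 6*n (R(B, n) = (-3 + n)*(-6) = 18 - 6*n)
N(M) = 13 + M
(R(-7, -7) + N(g))*(-113) = ((18 - 6*(-7)) + (13 - 5))*(-113) = ((18 + 42) + 8)*(-113) = (60 + 8)*(-113) = 68*(-113) = -7684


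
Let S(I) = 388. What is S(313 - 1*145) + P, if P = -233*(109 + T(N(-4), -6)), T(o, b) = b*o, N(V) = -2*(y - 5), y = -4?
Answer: 155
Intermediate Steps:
N(V) = 18 (N(V) = -2*(-4 - 5) = -2*(-9) = 18)
P = -233 (P = -233*(109 - 6*18) = -233*(109 - 108) = -233*1 = -233)
S(313 - 1*145) + P = 388 - 233 = 155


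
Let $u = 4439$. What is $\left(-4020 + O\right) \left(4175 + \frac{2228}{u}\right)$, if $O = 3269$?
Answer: $- \frac{13919824803}{4439} \approx -3.1358 \cdot 10^{6}$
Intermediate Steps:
$\left(-4020 + O\right) \left(4175 + \frac{2228}{u}\right) = \left(-4020 + 3269\right) \left(4175 + \frac{2228}{4439}\right) = - 751 \left(4175 + 2228 \cdot \frac{1}{4439}\right) = - 751 \left(4175 + \frac{2228}{4439}\right) = \left(-751\right) \frac{18535053}{4439} = - \frac{13919824803}{4439}$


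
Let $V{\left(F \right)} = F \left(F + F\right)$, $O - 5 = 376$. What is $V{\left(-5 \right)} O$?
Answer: $19050$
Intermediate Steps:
$O = 381$ ($O = 5 + 376 = 381$)
$V{\left(F \right)} = 2 F^{2}$ ($V{\left(F \right)} = F 2 F = 2 F^{2}$)
$V{\left(-5 \right)} O = 2 \left(-5\right)^{2} \cdot 381 = 2 \cdot 25 \cdot 381 = 50 \cdot 381 = 19050$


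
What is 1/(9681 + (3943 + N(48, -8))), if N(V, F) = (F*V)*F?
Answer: 1/16696 ≈ 5.9895e-5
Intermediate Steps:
N(V, F) = V*F²
1/(9681 + (3943 + N(48, -8))) = 1/(9681 + (3943 + 48*(-8)²)) = 1/(9681 + (3943 + 48*64)) = 1/(9681 + (3943 + 3072)) = 1/(9681 + 7015) = 1/16696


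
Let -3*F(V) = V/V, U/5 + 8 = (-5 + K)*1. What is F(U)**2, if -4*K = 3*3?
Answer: 1/9 ≈ 0.11111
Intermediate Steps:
K = -9/4 (K = -3*3/4 = -1/4*9 = -9/4 ≈ -2.2500)
U = -305/4 (U = -40 + 5*((-5 - 9/4)*1) = -40 + 5*(-29/4*1) = -40 + 5*(-29/4) = -40 - 145/4 = -305/4 ≈ -76.250)
F(V) = -1/3 (F(V) = -V/(3*V) = -1/3*1 = -1/3)
F(U)**2 = (-1/3)**2 = 1/9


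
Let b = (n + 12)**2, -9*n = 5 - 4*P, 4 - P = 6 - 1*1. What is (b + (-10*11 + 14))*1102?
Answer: 27550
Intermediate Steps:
P = -1 (P = 4 - (6 - 1*1) = 4 - (6 - 1) = 4 - 1*5 = 4 - 5 = -1)
n = -1 (n = -(5 - 4*(-1))/9 = -(5 + 4)/9 = -1/9*9 = -1)
b = 121 (b = (-1 + 12)**2 = 11**2 = 121)
(b + (-10*11 + 14))*1102 = (121 + (-10*11 + 14))*1102 = (121 + (-110 + 14))*1102 = (121 - 96)*1102 = 25*1102 = 27550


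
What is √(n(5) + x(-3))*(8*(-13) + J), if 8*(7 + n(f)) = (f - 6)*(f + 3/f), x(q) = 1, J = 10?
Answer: -47*I*√670/5 ≈ -243.31*I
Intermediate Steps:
n(f) = -7 + (-6 + f)*(f + 3/f)/8 (n(f) = -7 + ((f - 6)*(f + 3/f))/8 = -7 + ((-6 + f)*(f + 3/f))/8 = -7 + (-6 + f)*(f + 3/f)/8)
√(n(5) + x(-3))*(8*(-13) + J) = √((⅛)*(-18 - 1*5*(53 - 1*5² + 6*5))/5 + 1)*(8*(-13) + 10) = √((⅛)*(⅕)*(-18 - 1*5*(53 - 1*25 + 30)) + 1)*(-104 + 10) = √((⅛)*(⅕)*(-18 - 1*5*(53 - 25 + 30)) + 1)*(-94) = √((⅛)*(⅕)*(-18 - 1*5*58) + 1)*(-94) = √((⅛)*(⅕)*(-18 - 290) + 1)*(-94) = √((⅛)*(⅕)*(-308) + 1)*(-94) = √(-77/10 + 1)*(-94) = √(-67/10)*(-94) = (I*√670/10)*(-94) = -47*I*√670/5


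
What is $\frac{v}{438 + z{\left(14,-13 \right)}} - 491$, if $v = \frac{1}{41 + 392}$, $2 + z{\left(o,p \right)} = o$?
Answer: $- \frac{95671349}{194850} \approx -491.0$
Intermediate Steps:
$z{\left(o,p \right)} = -2 + o$
$v = \frac{1}{433} \approx 0.0023095$
$\frac{v}{438 + z{\left(14,-13 \right)}} - 491 = \frac{1}{433 \left(438 + \left(-2 + 14\right)\right)} - 491 = \frac{1}{433 \left(438 + 12\right)} - 491 = \frac{1}{433 \cdot 450} - 491 = \frac{1}{433} \cdot \frac{1}{450} - 491 = \frac{1}{194850} - 491 = - \frac{95671349}{194850}$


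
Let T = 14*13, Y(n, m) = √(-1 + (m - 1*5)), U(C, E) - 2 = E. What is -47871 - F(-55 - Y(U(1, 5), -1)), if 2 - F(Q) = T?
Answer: -47691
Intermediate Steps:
U(C, E) = 2 + E
Y(n, m) = √(-6 + m) (Y(n, m) = √(-1 + (m - 5)) = √(-1 + (-5 + m)) = √(-6 + m))
T = 182
F(Q) = -180 (F(Q) = 2 - 1*182 = 2 - 182 = -180)
-47871 - F(-55 - Y(U(1, 5), -1)) = -47871 - 1*(-180) = -47871 + 180 = -47691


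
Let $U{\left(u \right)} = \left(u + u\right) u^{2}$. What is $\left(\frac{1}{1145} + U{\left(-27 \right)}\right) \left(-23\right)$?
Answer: $\frac{1036703587}{1145} \approx 9.0542 \cdot 10^{5}$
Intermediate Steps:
$U{\left(u \right)} = 2 u^{3}$ ($U{\left(u \right)} = 2 u u^{2} = 2 u^{3}$)
$\left(\frac{1}{1145} + U{\left(-27 \right)}\right) \left(-23\right) = \left(\frac{1}{1145} + 2 \left(-27\right)^{3}\right) \left(-23\right) = \left(\frac{1}{1145} + 2 \left(-19683\right)\right) \left(-23\right) = \left(\frac{1}{1145} - 39366\right) \left(-23\right) = \left(- \frac{45074069}{1145}\right) \left(-23\right) = \frac{1036703587}{1145}$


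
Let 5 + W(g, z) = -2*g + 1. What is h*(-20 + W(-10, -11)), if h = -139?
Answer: 556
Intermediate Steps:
W(g, z) = -4 - 2*g (W(g, z) = -5 + (-2*g + 1) = -5 + (1 - 2*g) = -4 - 2*g)
h*(-20 + W(-10, -11)) = -139*(-20 + (-4 - 2*(-10))) = -139*(-20 + (-4 + 20)) = -139*(-20 + 16) = -139*(-4) = 556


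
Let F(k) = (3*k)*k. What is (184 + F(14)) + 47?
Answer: 819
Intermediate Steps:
F(k) = 3*k²
(184 + F(14)) + 47 = (184 + 3*14²) + 47 = (184 + 3*196) + 47 = (184 + 588) + 47 = 772 + 47 = 819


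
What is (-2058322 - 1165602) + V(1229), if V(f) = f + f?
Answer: -3221466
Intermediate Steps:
V(f) = 2*f
(-2058322 - 1165602) + V(1229) = (-2058322 - 1165602) + 2*1229 = -3223924 + 2458 = -3221466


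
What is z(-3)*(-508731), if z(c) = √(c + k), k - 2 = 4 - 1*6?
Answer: -508731*I*√3 ≈ -8.8115e+5*I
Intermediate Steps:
k = 0 (k = 2 + (4 - 1*6) = 2 + (4 - 6) = 2 - 2 = 0)
z(c) = √c (z(c) = √(c + 0) = √c)
z(-3)*(-508731) = √(-3)*(-508731) = (I*√3)*(-508731) = -508731*I*√3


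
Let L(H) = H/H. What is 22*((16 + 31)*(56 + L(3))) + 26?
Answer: 58964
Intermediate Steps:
L(H) = 1
22*((16 + 31)*(56 + L(3))) + 26 = 22*((16 + 31)*(56 + 1)) + 26 = 22*(47*57) + 26 = 22*2679 + 26 = 58938 + 26 = 58964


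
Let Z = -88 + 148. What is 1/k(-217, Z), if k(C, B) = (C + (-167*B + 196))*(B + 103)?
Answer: -1/1636683 ≈ -6.1099e-7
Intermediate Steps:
Z = 60
k(C, B) = (103 + B)*(196 + C - 167*B) (k(C, B) = (C + (196 - 167*B))*(103 + B) = (196 + C - 167*B)*(103 + B) = (103 + B)*(196 + C - 167*B))
1/k(-217, Z) = 1/(20188 - 17005*60 - 167*60² + 103*(-217) + 60*(-217)) = 1/(20188 - 1020300 - 167*3600 - 22351 - 13020) = 1/(20188 - 1020300 - 601200 - 22351 - 13020) = 1/(-1636683) = -1/1636683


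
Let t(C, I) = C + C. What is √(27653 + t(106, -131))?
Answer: √27865 ≈ 166.93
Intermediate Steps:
t(C, I) = 2*C
√(27653 + t(106, -131)) = √(27653 + 2*106) = √(27653 + 212) = √27865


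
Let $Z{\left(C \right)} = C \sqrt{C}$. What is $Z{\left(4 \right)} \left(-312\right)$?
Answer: $-2496$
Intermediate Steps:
$Z{\left(C \right)} = C^{\frac{3}{2}}$
$Z{\left(4 \right)} \left(-312\right) = 4^{\frac{3}{2}} \left(-312\right) = 8 \left(-312\right) = -2496$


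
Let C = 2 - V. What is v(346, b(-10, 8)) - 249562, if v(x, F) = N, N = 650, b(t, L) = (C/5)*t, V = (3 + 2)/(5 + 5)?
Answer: -248912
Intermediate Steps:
V = ½ (V = 5/10 = 5*(⅒) = ½ ≈ 0.50000)
C = 3/2 (C = 2 - 1*½ = 2 - ½ = 3/2 ≈ 1.5000)
b(t, L) = 3*t/10 (b(t, L) = ((3/2)/5)*t = ((⅕)*(3/2))*t = 3*t/10)
v(x, F) = 650
v(346, b(-10, 8)) - 249562 = 650 - 249562 = -248912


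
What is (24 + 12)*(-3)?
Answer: -108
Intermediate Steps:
(24 + 12)*(-3) = 36*(-3) = -108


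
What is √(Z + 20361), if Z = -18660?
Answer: 9*√21 ≈ 41.243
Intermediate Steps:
√(Z + 20361) = √(-18660 + 20361) = √1701 = 9*√21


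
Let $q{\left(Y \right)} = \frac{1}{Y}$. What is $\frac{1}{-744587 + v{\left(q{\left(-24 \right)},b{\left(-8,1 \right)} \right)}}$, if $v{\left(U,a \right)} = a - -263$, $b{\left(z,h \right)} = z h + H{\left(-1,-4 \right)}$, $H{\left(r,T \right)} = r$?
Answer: $- \frac{1}{744333} \approx -1.3435 \cdot 10^{-6}$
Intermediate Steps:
$b{\left(z,h \right)} = -1 + h z$ ($b{\left(z,h \right)} = z h - 1 = h z - 1 = -1 + h z$)
$v{\left(U,a \right)} = 263 + a$ ($v{\left(U,a \right)} = a + 263 = 263 + a$)
$\frac{1}{-744587 + v{\left(q{\left(-24 \right)},b{\left(-8,1 \right)} \right)}} = \frac{1}{-744587 + \left(263 + \left(-1 + 1 \left(-8\right)\right)\right)} = \frac{1}{-744587 + \left(263 - 9\right)} = \frac{1}{-744587 + 254} = \frac{1}{-744333} = - \frac{1}{744333}$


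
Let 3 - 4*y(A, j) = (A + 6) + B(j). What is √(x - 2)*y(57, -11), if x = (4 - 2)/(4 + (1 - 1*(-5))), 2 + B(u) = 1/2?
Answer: -351*I*√5/40 ≈ -19.621*I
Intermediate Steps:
B(u) = -3/2 (B(u) = -2 + 1/2 = -2 + ½ = -3/2)
y(A, j) = -3/8 - A/4 (y(A, j) = ¾ - ((A + 6) - 3/2)/4 = ¾ - ((6 + A) - 3/2)/4 = ¾ - (9/2 + A)/4 = ¾ + (-9/8 - A/4) = -3/8 - A/4)
x = ⅕ (x = 2/(4 + (1 + 5)) = 2/(4 + 6) = 2/10 = 2*(⅒) = ⅕ ≈ 0.20000)
√(x - 2)*y(57, -11) = √(⅕ - 2)*(-3/8 - ¼*57) = √(-9/5)*(-3/8 - 57/4) = (3*I*√5/5)*(-117/8) = -351*I*√5/40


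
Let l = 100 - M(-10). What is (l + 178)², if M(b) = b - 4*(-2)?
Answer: 78400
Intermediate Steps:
M(b) = 8 + b (M(b) = b + 8 = 8 + b)
l = 102 (l = 100 - (8 - 10) = 100 - 1*(-2) = 100 + 2 = 102)
(l + 178)² = (102 + 178)² = 280² = 78400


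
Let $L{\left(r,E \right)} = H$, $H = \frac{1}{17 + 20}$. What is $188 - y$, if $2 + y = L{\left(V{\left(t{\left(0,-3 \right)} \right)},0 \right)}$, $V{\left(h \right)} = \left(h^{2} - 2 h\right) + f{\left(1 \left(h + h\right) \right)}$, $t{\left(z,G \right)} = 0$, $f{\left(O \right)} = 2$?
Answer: $\frac{7029}{37} \approx 189.97$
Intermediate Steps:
$V{\left(h \right)} = 2 + h^{2} - 2 h$ ($V{\left(h \right)} = \left(h^{2} - 2 h\right) + 2 = 2 + h^{2} - 2 h$)
$H = \frac{1}{37} \approx 0.027027$
$L{\left(r,E \right)} = \frac{1}{37}$
$y = - \frac{73}{37}$ ($y = -2 + \frac{1}{37} = - \frac{73}{37} \approx -1.973$)
$188 - y = 188 - - \frac{73}{37} = 188 + \frac{73}{37} = \frac{7029}{37}$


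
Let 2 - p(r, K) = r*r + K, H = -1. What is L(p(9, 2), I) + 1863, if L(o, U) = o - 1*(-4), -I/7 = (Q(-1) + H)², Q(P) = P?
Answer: 1786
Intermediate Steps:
I = -28 (I = -7*(-1 - 1)² = -7*(-2)² = -7*4 = -28)
p(r, K) = 2 - K - r² (p(r, K) = 2 - (r*r + K) = 2 - (r² + K) = 2 - (K + r²) = 2 + (-K - r²) = 2 - K - r²)
L(o, U) = 4 + o (L(o, U) = o + 4 = 4 + o)
L(p(9, 2), I) + 1863 = (4 + (2 - 1*2 - 1*9²)) + 1863 = (4 + (2 - 2 - 1*81)) + 1863 = (4 + (2 - 2 - 81)) + 1863 = (4 - 81) + 1863 = -77 + 1863 = 1786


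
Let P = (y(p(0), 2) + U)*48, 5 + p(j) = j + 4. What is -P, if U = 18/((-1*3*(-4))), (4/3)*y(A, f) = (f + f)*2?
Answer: -360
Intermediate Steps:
p(j) = -1 + j (p(j) = -5 + (j + 4) = -5 + (4 + j) = -1 + j)
y(A, f) = 3*f (y(A, f) = 3*((f + f)*2)/4 = 3*((2*f)*2)/4 = 3*(4*f)/4 = 3*f)
U = 3/2 (U = 18/((-3*(-4))) = 18/12 = 18*(1/12) = 3/2 ≈ 1.5000)
P = 360 (P = (3*2 + 3/2)*48 = (6 + 3/2)*48 = (15/2)*48 = 360)
-P = -1*360 = -360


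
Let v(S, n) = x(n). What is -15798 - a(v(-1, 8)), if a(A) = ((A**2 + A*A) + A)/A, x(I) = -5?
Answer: -15789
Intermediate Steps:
v(S, n) = -5
a(A) = (A + 2*A**2)/A (a(A) = ((A**2 + A**2) + A)/A = (2*A**2 + A)/A = (A + 2*A**2)/A)
-15798 - a(v(-1, 8)) = -15798 - (1 + 2*(-5)) = -15798 - (1 - 10) = -15798 - 1*(-9) = -15798 + 9 = -15789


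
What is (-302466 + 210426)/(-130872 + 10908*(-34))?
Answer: 3835/20906 ≈ 0.18344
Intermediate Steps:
(-302466 + 210426)/(-130872 + 10908*(-34)) = -92040/(-130872 - 370872) = -92040/(-501744) = -92040*(-1/501744) = 3835/20906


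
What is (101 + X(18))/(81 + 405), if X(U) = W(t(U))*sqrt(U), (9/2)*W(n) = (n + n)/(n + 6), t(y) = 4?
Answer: 101/486 + 4*sqrt(2)/3645 ≈ 0.20937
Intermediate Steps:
W(n) = 4*n/(9*(6 + n)) (W(n) = 2*((n + n)/(n + 6))/9 = 2*((2*n)/(6 + n))/9 = 2*(2*n/(6 + n))/9 = 4*n/(9*(6 + n)))
X(U) = 8*sqrt(U)/45 (X(U) = ((4/9)*4/(6 + 4))*sqrt(U) = ((4/9)*4/10)*sqrt(U) = ((4/9)*4*(1/10))*sqrt(U) = 8*sqrt(U)/45)
(101 + X(18))/(81 + 405) = (101 + 8*sqrt(18)/45)/(81 + 405) = (101 + 8*(3*sqrt(2))/45)/486 = (101 + 8*sqrt(2)/15)*(1/486) = 101/486 + 4*sqrt(2)/3645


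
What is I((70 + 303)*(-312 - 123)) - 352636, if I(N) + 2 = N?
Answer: -514893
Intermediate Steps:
I(N) = -2 + N
I((70 + 303)*(-312 - 123)) - 352636 = (-2 + (70 + 303)*(-312 - 123)) - 352636 = (-2 + 373*(-435)) - 352636 = (-2 - 162255) - 352636 = -162257 - 352636 = -514893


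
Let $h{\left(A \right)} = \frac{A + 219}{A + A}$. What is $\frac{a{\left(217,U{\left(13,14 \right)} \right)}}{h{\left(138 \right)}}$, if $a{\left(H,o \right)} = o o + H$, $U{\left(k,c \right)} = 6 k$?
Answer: $\frac{579692}{119} \approx 4871.4$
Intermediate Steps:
$a{\left(H,o \right)} = H + o^{2}$ ($a{\left(H,o \right)} = o^{2} + H = H + o^{2}$)
$h{\left(A \right)} = \frac{219 + A}{2 A}$
$\frac{a{\left(217,U{\left(13,14 \right)} \right)}}{h{\left(138 \right)}} = \frac{217 + \left(6 \cdot 13\right)^{2}}{\frac{1}{2} \cdot \frac{1}{138} \left(219 + 138\right)} = \frac{217 + 78^{2}}{\frac{1}{2} \cdot \frac{1}{138} \cdot 357} = \frac{217 + 6084}{\frac{119}{92}} = 6301 \cdot \frac{92}{119} = \frac{579692}{119}$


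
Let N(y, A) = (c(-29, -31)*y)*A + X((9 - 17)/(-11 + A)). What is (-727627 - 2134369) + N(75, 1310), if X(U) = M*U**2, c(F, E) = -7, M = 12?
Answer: -1996614983126/562467 ≈ -3.5497e+6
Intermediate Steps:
X(U) = 12*U**2
N(y, A) = 768/(-11 + A)**2 - 7*A*y (N(y, A) = (-7*y)*A + 12*((9 - 17)/(-11 + A))**2 = -7*A*y + 12*(-8/(-11 + A))**2 = -7*A*y + 12*(64/(-11 + A)**2) = -7*A*y + 768/(-11 + A)**2 = 768/(-11 + A)**2 - 7*A*y)
(-727627 - 2134369) + N(75, 1310) = (-727627 - 2134369) + (768/(-11 + 1310)**2 - 7*1310*75) = -2861996 + (768/1299**2 - 687750) = -2861996 + (768*(1/1687401) - 687750) = -2861996 + (256/562467 - 687750) = -2861996 - 386836678994/562467 = -1996614983126/562467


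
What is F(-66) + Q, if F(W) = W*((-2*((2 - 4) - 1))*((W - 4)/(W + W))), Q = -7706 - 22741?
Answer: -30657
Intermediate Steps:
Q = -30447
F(W) = -12 + 3*W (F(W) = W*((-2*(-2 - 1))*((-4 + W)/((2*W)))) = W*((-2*(-3))*((-4 + W)*(1/(2*W)))) = W*(6*((-4 + W)/(2*W))) = W*(3*(-4 + W)/W) = -12 + 3*W)
F(-66) + Q = (-12 + 3*(-66)) - 30447 = (-12 - 198) - 30447 = -210 - 30447 = -30657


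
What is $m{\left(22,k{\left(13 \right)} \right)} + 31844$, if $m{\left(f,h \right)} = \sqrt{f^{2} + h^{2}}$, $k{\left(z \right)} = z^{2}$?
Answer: $31844 + \sqrt{29045} \approx 32014.0$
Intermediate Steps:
$m{\left(22,k{\left(13 \right)} \right)} + 31844 = \sqrt{22^{2} + \left(13^{2}\right)^{2}} + 31844 = \sqrt{484 + 169^{2}} + 31844 = \sqrt{484 + 28561} + 31844 = \sqrt{29045} + 31844 = 31844 + \sqrt{29045}$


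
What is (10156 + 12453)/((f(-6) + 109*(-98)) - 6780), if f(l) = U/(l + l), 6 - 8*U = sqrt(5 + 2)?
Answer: -3638474690112/2810176144157 - 2170464*sqrt(7)/2810176144157 ≈ -1.2948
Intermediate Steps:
U = 3/4 - sqrt(7)/8 (U = 3/4 - sqrt(5 + 2)/8 = 3/4 - sqrt(7)/8 ≈ 0.41928)
f(l) = (3/4 - sqrt(7)/8)/(2*l) (f(l) = (3/4 - sqrt(7)/8)/(l + l) = (3/4 - sqrt(7)/8)/((2*l)) = (1/(2*l))*(3/4 - sqrt(7)/8) = (3/4 - sqrt(7)/8)/(2*l))
(10156 + 12453)/((f(-6) + 109*(-98)) - 6780) = (10156 + 12453)/(((1/16)*(6 - sqrt(7))/(-6) + 109*(-98)) - 6780) = 22609/(((1/16)*(-1/6)*(6 - sqrt(7)) - 10682) - 6780) = 22609/(((-1/16 + sqrt(7)/96) - 10682) - 6780) = 22609/((-170913/16 + sqrt(7)/96) - 6780) = 22609/(-279393/16 + sqrt(7)/96)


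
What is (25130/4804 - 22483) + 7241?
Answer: -36598719/2402 ≈ -15237.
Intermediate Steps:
(25130/4804 - 22483) + 7241 = (25130*(1/4804) - 22483) + 7241 = (12565/2402 - 22483) + 7241 = -53991601/2402 + 7241 = -36598719/2402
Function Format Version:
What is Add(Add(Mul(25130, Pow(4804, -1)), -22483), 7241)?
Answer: Rational(-36598719, 2402) ≈ -15237.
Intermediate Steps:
Add(Add(Mul(25130, Pow(4804, -1)), -22483), 7241) = Add(Add(Mul(25130, Rational(1, 4804)), -22483), 7241) = Add(Add(Rational(12565, 2402), -22483), 7241) = Add(Rational(-53991601, 2402), 7241) = Rational(-36598719, 2402)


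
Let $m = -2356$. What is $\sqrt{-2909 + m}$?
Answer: $9 i \sqrt{65} \approx 72.56 i$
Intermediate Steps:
$\sqrt{-2909 + m} = \sqrt{-2909 - 2356} = \sqrt{-5265} = 9 i \sqrt{65}$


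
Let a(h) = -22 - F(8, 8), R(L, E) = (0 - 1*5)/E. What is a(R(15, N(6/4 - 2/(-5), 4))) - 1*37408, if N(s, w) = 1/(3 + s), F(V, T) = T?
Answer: -37438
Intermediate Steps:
R(L, E) = -5/E (R(L, E) = (0 - 5)/E = -5/E)
a(h) = -30 (a(h) = -22 - 1*8 = -22 - 8 = -30)
a(R(15, N(6/4 - 2/(-5), 4))) - 1*37408 = -30 - 1*37408 = -30 - 37408 = -37438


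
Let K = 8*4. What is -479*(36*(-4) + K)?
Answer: 53648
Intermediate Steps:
K = 32
-479*(36*(-4) + K) = -479*(36*(-4) + 32) = -479*(-144 + 32) = -479*(-112) = 53648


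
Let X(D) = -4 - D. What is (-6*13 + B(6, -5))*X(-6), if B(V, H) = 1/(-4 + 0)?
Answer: -313/2 ≈ -156.50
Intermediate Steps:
B(V, H) = -1/4 (B(V, H) = 1/(-4) = -1/4)
(-6*13 + B(6, -5))*X(-6) = (-6*13 - 1/4)*(-4 - 1*(-6)) = (-78 - 1/4)*(-4 + 6) = -313/4*2 = -313/2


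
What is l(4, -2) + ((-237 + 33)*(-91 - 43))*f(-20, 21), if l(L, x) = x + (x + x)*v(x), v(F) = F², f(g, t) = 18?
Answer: 492030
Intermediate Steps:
l(L, x) = x + 2*x³ (l(L, x) = x + (x + x)*x² = x + (2*x)*x² = x + 2*x³)
l(4, -2) + ((-237 + 33)*(-91 - 43))*f(-20, 21) = (-2 + 2*(-2)³) + ((-237 + 33)*(-91 - 43))*18 = (-2 + 2*(-8)) - 204*(-134)*18 = (-2 - 16) + 27336*18 = -18 + 492048 = 492030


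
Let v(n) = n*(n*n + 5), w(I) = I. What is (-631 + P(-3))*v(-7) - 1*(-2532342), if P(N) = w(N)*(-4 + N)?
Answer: 2762922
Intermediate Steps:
v(n) = n*(5 + n²) (v(n) = n*(n² + 5) = n*(5 + n²))
P(N) = N*(-4 + N)
(-631 + P(-3))*v(-7) - 1*(-2532342) = (-631 - 3*(-4 - 3))*(-7*(5 + (-7)²)) - 1*(-2532342) = (-631 - 3*(-7))*(-7*(5 + 49)) + 2532342 = (-631 + 21)*(-7*54) + 2532342 = -610*(-378) + 2532342 = 230580 + 2532342 = 2762922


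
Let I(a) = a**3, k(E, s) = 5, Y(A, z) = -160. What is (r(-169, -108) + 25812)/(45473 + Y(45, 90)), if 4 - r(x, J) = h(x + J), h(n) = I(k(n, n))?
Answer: 25691/45313 ≈ 0.56697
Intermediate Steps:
h(n) = 125 (h(n) = 5**3 = 125)
r(x, J) = -121 (r(x, J) = 4 - 1*125 = 4 - 125 = -121)
(r(-169, -108) + 25812)/(45473 + Y(45, 90)) = (-121 + 25812)/(45473 - 160) = 25691/45313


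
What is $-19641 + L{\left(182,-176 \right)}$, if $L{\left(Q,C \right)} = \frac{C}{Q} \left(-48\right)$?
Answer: $- \frac{1783107}{91} \approx -19595.0$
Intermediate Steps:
$L{\left(Q,C \right)} = - \frac{48 C}{Q}$
$-19641 + L{\left(182,-176 \right)} = -19641 - - \frac{8448}{182} = -19641 - \left(-8448\right) \frac{1}{182} = -19641 + \frac{4224}{91} = - \frac{1783107}{91}$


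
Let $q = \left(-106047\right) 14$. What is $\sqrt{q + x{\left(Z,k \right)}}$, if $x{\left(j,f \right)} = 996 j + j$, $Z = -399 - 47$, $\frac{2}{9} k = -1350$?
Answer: $2 i \sqrt{482330} \approx 1389.0 i$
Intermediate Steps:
$k = -6075$ ($k = \frac{9}{2} \left(-1350\right) = -6075$)
$Z = -446$ ($Z = -399 - 47 = -446$)
$x{\left(j,f \right)} = 997 j$
$q = -1484658$
$\sqrt{q + x{\left(Z,k \right)}} = \sqrt{-1484658 + 997 \left(-446\right)} = \sqrt{-1484658 - 444662} = \sqrt{-1929320} = 2 i \sqrt{482330}$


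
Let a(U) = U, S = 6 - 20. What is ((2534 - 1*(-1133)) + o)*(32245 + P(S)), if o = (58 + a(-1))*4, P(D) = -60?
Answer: 125360575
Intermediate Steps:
S = -14
o = 228 (o = (58 - 1)*4 = 57*4 = 228)
((2534 - 1*(-1133)) + o)*(32245 + P(S)) = ((2534 - 1*(-1133)) + 228)*(32245 - 60) = ((2534 + 1133) + 228)*32185 = (3667 + 228)*32185 = 3895*32185 = 125360575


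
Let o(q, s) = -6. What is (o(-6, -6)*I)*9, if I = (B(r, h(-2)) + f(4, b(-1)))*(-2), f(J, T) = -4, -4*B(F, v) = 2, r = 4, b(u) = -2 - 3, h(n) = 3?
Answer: -486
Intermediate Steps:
b(u) = -5
B(F, v) = -1/2 (B(F, v) = -1/4*2 = -1/2)
I = 9 (I = (-1/2 - 4)*(-2) = -9/2*(-2) = 9)
(o(-6, -6)*I)*9 = -6*9*9 = -54*9 = -486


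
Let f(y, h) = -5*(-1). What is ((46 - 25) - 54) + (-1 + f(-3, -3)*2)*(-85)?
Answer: -798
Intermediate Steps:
f(y, h) = 5
((46 - 25) - 54) + (-1 + f(-3, -3)*2)*(-85) = ((46 - 25) - 54) + (-1 + 5*2)*(-85) = (21 - 54) + (-1 + 10)*(-85) = -33 + 9*(-85) = -33 - 765 = -798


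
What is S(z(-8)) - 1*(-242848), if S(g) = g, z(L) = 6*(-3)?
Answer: 242830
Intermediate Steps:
z(L) = -18
S(z(-8)) - 1*(-242848) = -18 - 1*(-242848) = -18 + 242848 = 242830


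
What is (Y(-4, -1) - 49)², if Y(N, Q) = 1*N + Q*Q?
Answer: 2704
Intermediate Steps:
Y(N, Q) = N + Q²
(Y(-4, -1) - 49)² = ((-4 + (-1)²) - 49)² = ((-4 + 1) - 49)² = (-3 - 49)² = (-52)² = 2704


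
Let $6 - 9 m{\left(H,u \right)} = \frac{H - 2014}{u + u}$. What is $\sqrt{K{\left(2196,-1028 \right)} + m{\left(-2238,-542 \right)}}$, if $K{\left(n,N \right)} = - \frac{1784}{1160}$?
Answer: $\frac{i \sqrt{18164585290}}{117885} \approx 1.1433 i$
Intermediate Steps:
$K{\left(n,N \right)} = - \frac{223}{145}$ ($K{\left(n,N \right)} = \left(-1784\right) \frac{1}{1160} = - \frac{223}{145}$)
$m{\left(H,u \right)} = \frac{2}{3} - \frac{-2014 + H}{18 u}$ ($m{\left(H,u \right)} = \frac{2}{3} - \frac{\left(H - 2014\right) \frac{1}{u + u}}{9} = \frac{2}{3} - \frac{\left(-2014 + H\right) \frac{1}{2 u}}{9} = \frac{2}{3} - \frac{\frac{1}{2} \frac{1}{u} \left(-2014 + H\right)}{9} = \frac{2}{3} - \frac{-2014 + H}{18 u}$)
$\sqrt{K{\left(2196,-1028 \right)} + m{\left(-2238,-542 \right)}} = \sqrt{- \frac{223}{145} + \frac{2014 - -2238 + 12 \left(-542\right)}{18 \left(-542\right)}} = \sqrt{- \frac{223}{145} + \frac{1}{18} \left(- \frac{1}{542}\right) \left(2014 + 2238 - 6504\right)} = \sqrt{- \frac{223}{145} + \frac{1}{18} \left(- \frac{1}{542}\right) \left(-2252\right)} = \sqrt{- \frac{223}{145} + \frac{563}{2439}} = \sqrt{- \frac{462262}{353655}} = \frac{i \sqrt{18164585290}}{117885}$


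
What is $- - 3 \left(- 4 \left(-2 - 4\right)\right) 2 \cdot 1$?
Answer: $144$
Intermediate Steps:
$- - 3 \left(- 4 \left(-2 - 4\right)\right) 2 \cdot 1 = - - 3 \left(\left(-4\right) \left(-6\right)\right) 2 = - \left(-3\right) 24 \cdot 2 = - \left(-72\right) 2 = \left(-1\right) \left(-144\right) = 144$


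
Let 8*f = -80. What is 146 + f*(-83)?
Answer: 976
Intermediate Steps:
f = -10 (f = (1/8)*(-80) = -10)
146 + f*(-83) = 146 - 10*(-83) = 146 + 830 = 976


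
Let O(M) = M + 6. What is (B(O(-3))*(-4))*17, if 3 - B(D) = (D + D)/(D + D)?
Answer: -136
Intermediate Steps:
O(M) = 6 + M
B(D) = 2 (B(D) = 3 - (D + D)/(D + D) = 3 - 2*D/(2*D) = 3 - 2*D*1/(2*D) = 3 - 1*1 = 3 - 1 = 2)
(B(O(-3))*(-4))*17 = (2*(-4))*17 = -8*17 = -136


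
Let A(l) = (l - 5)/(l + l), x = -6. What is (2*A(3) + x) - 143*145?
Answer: -62225/3 ≈ -20742.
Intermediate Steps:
A(l) = (-5 + l)/(2*l) (A(l) = (-5 + l)/((2*l)) = (-5 + l)*(1/(2*l)) = (-5 + l)/(2*l))
(2*A(3) + x) - 143*145 = (2*((1/2)*(-5 + 3)/3) - 6) - 143*145 = (2*((1/2)*(1/3)*(-2)) - 6) - 20735 = (2*(-1/3) - 6) - 20735 = (-2/3 - 6) - 20735 = -20/3 - 20735 = -62225/3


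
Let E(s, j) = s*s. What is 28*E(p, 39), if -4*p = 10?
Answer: 175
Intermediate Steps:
p = -5/2 (p = -1/4*10 = -5/2 ≈ -2.5000)
E(s, j) = s**2
28*E(p, 39) = 28*(-5/2)**2 = 28*(25/4) = 175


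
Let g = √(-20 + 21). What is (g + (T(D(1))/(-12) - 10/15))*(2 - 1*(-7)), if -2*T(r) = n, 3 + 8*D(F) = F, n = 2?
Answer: 15/4 ≈ 3.7500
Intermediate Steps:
D(F) = -3/8 + F/8
T(r) = -1 (T(r) = -½*2 = -1)
g = 1 (g = √1 = 1)
(g + (T(D(1))/(-12) - 10/15))*(2 - 1*(-7)) = (1 + (-1/(-12) - 10/15))*(2 - 1*(-7)) = (1 + (-1*(-1/12) - 10*1/15))*(2 + 7) = (1 + (1/12 - ⅔))*9 = (1 - 7/12)*9 = (5/12)*9 = 15/4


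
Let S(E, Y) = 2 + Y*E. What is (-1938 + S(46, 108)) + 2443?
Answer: 5475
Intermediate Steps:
S(E, Y) = 2 + E*Y
(-1938 + S(46, 108)) + 2443 = (-1938 + (2 + 46*108)) + 2443 = (-1938 + (2 + 4968)) + 2443 = (-1938 + 4970) + 2443 = 3032 + 2443 = 5475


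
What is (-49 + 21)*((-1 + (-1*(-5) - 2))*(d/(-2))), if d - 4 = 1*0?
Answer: 112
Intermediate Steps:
d = 4 (d = 4 + 1*0 = 4 + 0 = 4)
(-49 + 21)*((-1 + (-1*(-5) - 2))*(d/(-2))) = (-49 + 21)*((-1 + (-1*(-5) - 2))*(4/(-2))) = -28*(-1 + (5 - 2))*4*(-½) = -28*(-1 + 3)*(-2) = -56*(-2) = -28*(-4) = 112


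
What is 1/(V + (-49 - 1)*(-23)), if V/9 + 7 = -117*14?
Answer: -1/13655 ≈ -7.3233e-5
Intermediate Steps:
V = -14805 (V = -63 + 9*(-117*14) = -63 + 9*(-1638) = -63 - 14742 = -14805)
1/(V + (-49 - 1)*(-23)) = 1/(-14805 + (-49 - 1)*(-23)) = 1/(-14805 - 50*(-23)) = 1/(-14805 + 1150) = 1/(-13655) = -1/13655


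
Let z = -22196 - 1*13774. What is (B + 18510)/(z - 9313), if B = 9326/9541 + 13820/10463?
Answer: -1848036144888/4520487912689 ≈ -0.40881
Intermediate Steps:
z = -35970 (z = -22196 - 13774 = -35970)
B = 229434558/99827483 (B = 9326*(1/9541) + 13820*(1/10463) = 9326/9541 + 13820/10463 = 229434558/99827483 ≈ 2.2983)
(B + 18510)/(z - 9313) = (229434558/99827483 + 18510)/(-35970 - 9313) = (1848036144888/99827483)/(-45283) = (1848036144888/99827483)*(-1/45283) = -1848036144888/4520487912689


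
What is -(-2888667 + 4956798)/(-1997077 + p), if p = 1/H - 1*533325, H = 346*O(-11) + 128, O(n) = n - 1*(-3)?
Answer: 287361360/351592699 ≈ 0.81731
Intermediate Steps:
O(n) = 3 + n (O(n) = n + 3 = 3 + n)
H = -2640 (H = 346*(3 - 11) + 128 = 346*(-8) + 128 = -2768 + 128 = -2640)
p = -1407978001/2640 (p = 1/(-2640) - 1*533325 = -1/2640 - 533325 = -1407978001/2640 ≈ -5.3333e+5)
-(-2888667 + 4956798)/(-1997077 + p) = -(-2888667 + 4956798)/(-1997077 - 1407978001/2640) = -2068131/(-6680261281/2640) = -2068131*(-2640)/6680261281 = -1*(-287361360/351592699) = 287361360/351592699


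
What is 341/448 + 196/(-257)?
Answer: -171/115136 ≈ -0.0014852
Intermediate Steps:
341/448 + 196/(-257) = 341*(1/448) + 196*(-1/257) = 341/448 - 196/257 = -171/115136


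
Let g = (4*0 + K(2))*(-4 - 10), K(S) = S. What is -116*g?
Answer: 3248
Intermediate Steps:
g = -28 (g = (4*0 + 2)*(-4 - 10) = (0 + 2)*(-14) = 2*(-14) = -28)
-116*g = -116*(-28) = 3248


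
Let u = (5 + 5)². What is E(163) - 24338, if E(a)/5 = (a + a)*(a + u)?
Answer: 404352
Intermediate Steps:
u = 100 (u = 10² = 100)
E(a) = 10*a*(100 + a) (E(a) = 5*((a + a)*(a + 100)) = 5*((2*a)*(100 + a)) = 5*(2*a*(100 + a)) = 10*a*(100 + a))
E(163) - 24338 = 10*163*(100 + 163) - 24338 = 10*163*263 - 24338 = 428690 - 24338 = 404352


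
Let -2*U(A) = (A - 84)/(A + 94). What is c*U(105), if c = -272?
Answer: 2856/199 ≈ 14.352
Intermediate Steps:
U(A) = -(-84 + A)/(2*(94 + A)) (U(A) = -(A - 84)/(2*(A + 94)) = -(-84 + A)/(2*(94 + A)))
c*U(105) = -136*(84 - 1*105)/(94 + 105) = -136*(84 - 105)/199 = -136*(-21)/199 = -272*(-21/398) = 2856/199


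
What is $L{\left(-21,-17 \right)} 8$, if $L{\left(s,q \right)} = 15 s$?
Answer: $-2520$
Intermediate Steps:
$L{\left(-21,-17 \right)} 8 = 15 \left(-21\right) 8 = \left(-315\right) 8 = -2520$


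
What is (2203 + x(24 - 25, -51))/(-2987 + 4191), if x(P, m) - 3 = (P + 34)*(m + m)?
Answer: -290/301 ≈ -0.96346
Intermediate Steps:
x(P, m) = 3 + 2*m*(34 + P) (x(P, m) = 3 + (P + 34)*(m + m) = 3 + (34 + P)*(2*m) = 3 + 2*m*(34 + P))
(2203 + x(24 - 25, -51))/(-2987 + 4191) = (2203 + (3 + 68*(-51) + 2*(24 - 25)*(-51)))/(-2987 + 4191) = (2203 + (3 - 3468 + 2*(-1)*(-51)))/1204 = (2203 + (3 - 3468 + 102))*(1/1204) = (2203 - 3363)*(1/1204) = -1160*1/1204 = -290/301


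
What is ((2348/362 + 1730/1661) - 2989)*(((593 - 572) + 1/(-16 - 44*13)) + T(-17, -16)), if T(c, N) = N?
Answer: -2634380893895/176776908 ≈ -14902.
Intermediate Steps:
((2348/362 + 1730/1661) - 2989)*(((593 - 572) + 1/(-16 - 44*13)) + T(-17, -16)) = ((2348/362 + 1730/1661) - 2989)*(((593 - 572) + 1/(-16 - 44*13)) - 16) = ((2348*(1/362) + 1730*(1/1661)) - 2989)*((21 + 1/(-16 - 572)) - 16) = ((1174/181 + 1730/1661) - 2989)*((21 + 1/(-588)) - 16) = (2263144/300641 - 2989)*((21 - 1/588) - 16) = -896352805*(12347/588 - 16)/300641 = -896352805/300641*2939/588 = -2634380893895/176776908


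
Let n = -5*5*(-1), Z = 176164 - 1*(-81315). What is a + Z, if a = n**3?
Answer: 273104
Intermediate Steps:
Z = 257479 (Z = 176164 + 81315 = 257479)
n = 25 (n = -25*(-1) = 25)
a = 15625 (a = 25**3 = 15625)
a + Z = 15625 + 257479 = 273104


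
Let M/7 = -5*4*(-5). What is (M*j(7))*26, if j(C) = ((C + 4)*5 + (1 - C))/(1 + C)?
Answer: 111475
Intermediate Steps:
j(C) = (21 + 4*C)/(1 + C) (j(C) = ((4 + C)*5 + (1 - C))/(1 + C) = ((20 + 5*C) + (1 - C))/(1 + C) = (21 + 4*C)/(1 + C))
M = 700 (M = 7*(-5*4*(-5)) = 7*(-20*(-5)) = 7*100 = 700)
(M*j(7))*26 = (700*((21 + 4*7)/(1 + 7)))*26 = (700*((21 + 28)/8))*26 = (700*((⅛)*49))*26 = (700*(49/8))*26 = (8575/2)*26 = 111475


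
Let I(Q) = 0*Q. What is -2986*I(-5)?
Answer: 0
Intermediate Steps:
I(Q) = 0
-2986*I(-5) = -2986*0 = -1*0 = 0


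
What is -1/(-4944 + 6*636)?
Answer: 1/1128 ≈ 0.00088653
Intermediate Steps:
-1/(-4944 + 6*636) = -1/(-4944 + 3816) = -1/(-1128) = -1*(-1/1128) = 1/1128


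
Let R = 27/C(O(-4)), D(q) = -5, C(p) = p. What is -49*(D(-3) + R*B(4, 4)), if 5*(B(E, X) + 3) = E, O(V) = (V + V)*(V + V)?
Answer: 92953/320 ≈ 290.48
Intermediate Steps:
O(V) = 4*V² (O(V) = (2*V)*(2*V) = 4*V²)
B(E, X) = -3 + E/5
R = 27/64 (R = 27/((4*(-4)²)) = 27/((4*16)) = 27/64 ≈ 0.42188)
-49*(D(-3) + R*B(4, 4)) = -49*(-5 + 27*(-3 + (⅕)*4)/64) = -49*(-5 + 27*(-3 + ⅘)/64) = -49*(-5 + (27/64)*(-11/5)) = -49*(-5 - 297/320) = -49*(-1897/320) = 92953/320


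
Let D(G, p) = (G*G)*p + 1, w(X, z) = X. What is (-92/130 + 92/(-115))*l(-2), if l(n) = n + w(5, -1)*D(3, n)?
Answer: 8526/65 ≈ 131.17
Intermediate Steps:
D(G, p) = 1 + p*G² (D(G, p) = G²*p + 1 = p*G² + 1 = 1 + p*G²)
l(n) = 5 + 46*n (l(n) = n + 5*(1 + n*3²) = n + 5*(1 + n*9) = n + 5*(1 + 9*n) = n + (5 + 45*n) = 5 + 46*n)
(-92/130 + 92/(-115))*l(-2) = (-92/130 + 92/(-115))*(5 + 46*(-2)) = (-92*1/130 + 92*(-1/115))*(5 - 92) = (-46/65 - ⅘)*(-87) = -98/65*(-87) = 8526/65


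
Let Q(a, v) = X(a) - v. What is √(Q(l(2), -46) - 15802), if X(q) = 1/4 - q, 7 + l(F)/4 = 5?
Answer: 3*I*√6999/2 ≈ 125.49*I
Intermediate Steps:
l(F) = -8 (l(F) = -28 + 4*5 = -28 + 20 = -8)
X(q) = ¼ - q
Q(a, v) = ¼ - a - v (Q(a, v) = (¼ - a) - v = ¼ - a - v)
√(Q(l(2), -46) - 15802) = √((¼ - 1*(-8) - 1*(-46)) - 15802) = √((¼ + 8 + 46) - 15802) = √(217/4 - 15802) = √(-62991/4) = 3*I*√6999/2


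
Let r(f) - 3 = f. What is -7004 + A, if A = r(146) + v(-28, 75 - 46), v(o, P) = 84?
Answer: -6771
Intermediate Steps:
r(f) = 3 + f
A = 233 (A = (3 + 146) + 84 = 149 + 84 = 233)
-7004 + A = -7004 + 233 = -6771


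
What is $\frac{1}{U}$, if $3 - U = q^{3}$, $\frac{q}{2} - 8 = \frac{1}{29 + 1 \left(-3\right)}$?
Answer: $- \frac{2197}{9122738} \approx -0.00024083$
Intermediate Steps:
$q = \frac{209}{13}$ ($q = 16 + \frac{2}{29 + 1 \left(-3\right)} = 16 + \frac{2}{29 - 3} = 16 + \frac{2}{26} = 16 + 2 \cdot \frac{1}{26} = 16 + \frac{1}{13} = \frac{209}{13} \approx 16.077$)
$U = - \frac{9122738}{2197}$ ($U = 3 - \left(\frac{209}{13}\right)^{3} = 3 - \frac{9129329}{2197} = - \frac{9122738}{2197} \approx -4152.4$)
$\frac{1}{U} = \frac{1}{- \frac{9122738}{2197}} = - \frac{2197}{9122738}$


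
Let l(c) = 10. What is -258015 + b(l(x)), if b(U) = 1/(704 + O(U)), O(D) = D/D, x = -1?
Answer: -181900574/705 ≈ -2.5802e+5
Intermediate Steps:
O(D) = 1
b(U) = 1/705 (b(U) = 1/(704 + 1) = 1/705)
-258015 + b(l(x)) = -258015 + 1/705 = -181900574/705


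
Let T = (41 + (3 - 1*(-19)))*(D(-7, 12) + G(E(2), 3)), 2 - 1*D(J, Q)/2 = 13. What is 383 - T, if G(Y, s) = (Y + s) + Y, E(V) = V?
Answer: 1328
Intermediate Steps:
D(J, Q) = -22 (D(J, Q) = 4 - 2*13 = 4 - 26 = -22)
G(Y, s) = s + 2*Y
T = -945 (T = (41 + (3 - 1*(-19)))*(-22 + (3 + 2*2)) = (41 + (3 + 19))*(-22 + (3 + 4)) = (41 + 22)*(-22 + 7) = 63*(-15) = -945)
383 - T = 383 - 1*(-945) = 383 + 945 = 1328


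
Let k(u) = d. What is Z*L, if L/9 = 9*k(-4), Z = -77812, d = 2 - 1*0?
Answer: -12605544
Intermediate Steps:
d = 2 (d = 2 + 0 = 2)
k(u) = 2
L = 162 (L = 9*(9*2) = 9*18 = 162)
Z*L = -77812*162 = -12605544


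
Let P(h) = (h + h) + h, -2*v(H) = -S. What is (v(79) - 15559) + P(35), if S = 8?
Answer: -15450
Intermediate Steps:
v(H) = 4 (v(H) = -(-1)*8/2 = -1/2*(-8) = 4)
P(h) = 3*h (P(h) = 2*h + h = 3*h)
(v(79) - 15559) + P(35) = (4 - 15559) + 3*35 = -15555 + 105 = -15450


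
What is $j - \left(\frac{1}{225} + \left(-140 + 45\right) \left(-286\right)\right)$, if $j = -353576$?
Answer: $- \frac{85667851}{225} \approx -3.8075 \cdot 10^{5}$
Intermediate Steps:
$j - \left(\frac{1}{225} + \left(-140 + 45\right) \left(-286\right)\right) = -353576 - \left(\frac{1}{225} + \left(-140 + 45\right) \left(-286\right)\right) = -353576 - \left(\frac{1}{225} - -27170\right) = -353576 - \left(\frac{1}{225} + 27170\right) = -353576 - \frac{6113251}{225} = - \frac{85667851}{225}$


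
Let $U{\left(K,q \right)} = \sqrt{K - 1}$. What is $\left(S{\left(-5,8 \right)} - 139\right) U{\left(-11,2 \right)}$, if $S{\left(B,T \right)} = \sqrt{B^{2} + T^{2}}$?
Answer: $2 i \sqrt{3} \left(-139 + \sqrt{89}\right) \approx - 448.83 i$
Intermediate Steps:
$U{\left(K,q \right)} = \sqrt{-1 + K}$
$\left(S{\left(-5,8 \right)} - 139\right) U{\left(-11,2 \right)} = \left(\sqrt{\left(-5\right)^{2} + 8^{2}} - 139\right) \sqrt{-1 - 11} = \left(\sqrt{25 + 64} - 139\right) \sqrt{-12} = \left(\sqrt{89} - 139\right) 2 i \sqrt{3} = \left(-139 + \sqrt{89}\right) 2 i \sqrt{3} = 2 i \sqrt{3} \left(-139 + \sqrt{89}\right)$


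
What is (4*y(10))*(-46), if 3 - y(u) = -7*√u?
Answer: -552 - 1288*√10 ≈ -4625.0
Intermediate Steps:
y(u) = 3 + 7*√u (y(u) = 3 - (-7)*√u = 3 + 7*√u)
(4*y(10))*(-46) = (4*(3 + 7*√10))*(-46) = (12 + 28*√10)*(-46) = -552 - 1288*√10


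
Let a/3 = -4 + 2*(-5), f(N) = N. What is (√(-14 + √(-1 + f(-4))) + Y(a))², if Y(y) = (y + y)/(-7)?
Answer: (12 + √(-14 + I*√5))² ≈ 137.15 + 92.32*I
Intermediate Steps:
a = -42 (a = 3*(-4 + 2*(-5)) = 3*(-4 - 10) = 3*(-14) = -42)
Y(y) = -2*y/7
(√(-14 + √(-1 + f(-4))) + Y(a))² = (√(-14 + √(-1 - 4)) - 2/7*(-42))² = (√(-14 + √(-5)) + 12)² = (√(-14 + I*√5) + 12)² = (12 + √(-14 + I*√5))²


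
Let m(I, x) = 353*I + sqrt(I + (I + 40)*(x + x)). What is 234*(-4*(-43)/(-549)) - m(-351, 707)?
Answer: 7553611/61 - I*sqrt(440105) ≈ 1.2383e+5 - 663.4*I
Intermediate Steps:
m(I, x) = sqrt(I + 2*x*(40 + I)) + 353*I (m(I, x) = 353*I + sqrt(I + (40 + I)*(2*x)) = 353*I + sqrt(I + 2*x*(40 + I)) = sqrt(I + 2*x*(40 + I)) + 353*I)
234*(-4*(-43)/(-549)) - m(-351, 707) = 234*(-4*(-43)/(-549)) - (sqrt(-351 + 80*707 + 2*(-351)*707) + 353*(-351)) = 234*(172*(-1/549)) - (sqrt(-351 + 56560 - 496314) - 123903) = 234*(-172/549) - (sqrt(-440105) - 123903) = -4472/61 - (I*sqrt(440105) - 123903) = -4472/61 - (-123903 + I*sqrt(440105)) = -4472/61 + (123903 - I*sqrt(440105)) = 7553611/61 - I*sqrt(440105)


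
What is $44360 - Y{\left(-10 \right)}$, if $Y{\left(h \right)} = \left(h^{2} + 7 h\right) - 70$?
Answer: $44400$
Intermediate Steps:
$Y{\left(h \right)} = -70 + h^{2} + 7 h$
$44360 - Y{\left(-10 \right)} = 44360 - \left(-70 + \left(-10\right)^{2} + 7 \left(-10\right)\right) = 44360 - \left(-70 + 100 - 70\right) = 44360 - -40 = 44360 + 40 = 44400$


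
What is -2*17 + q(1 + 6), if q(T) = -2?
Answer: -36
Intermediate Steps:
-2*17 + q(1 + 6) = -2*17 - 2 = -34 - 2 = -36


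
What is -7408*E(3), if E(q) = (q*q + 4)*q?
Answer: -288912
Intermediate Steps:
E(q) = q*(4 + q²) (E(q) = (q² + 4)*q = (4 + q²)*q = q*(4 + q²))
-7408*E(3) = -22224*(4 + 3²) = -22224*(4 + 9) = -22224*13 = -7408*39 = -288912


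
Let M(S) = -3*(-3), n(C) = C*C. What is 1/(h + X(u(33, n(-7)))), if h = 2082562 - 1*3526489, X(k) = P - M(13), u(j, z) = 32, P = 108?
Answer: -1/1443828 ≈ -6.9260e-7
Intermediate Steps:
n(C) = C²
M(S) = 9
X(k) = 99 (X(k) = 108 - 1*9 = 108 - 9 = 99)
h = -1443927 (h = 2082562 - 3526489 = -1443927)
1/(h + X(u(33, n(-7)))) = 1/(-1443927 + 99) = 1/(-1443828) = -1/1443828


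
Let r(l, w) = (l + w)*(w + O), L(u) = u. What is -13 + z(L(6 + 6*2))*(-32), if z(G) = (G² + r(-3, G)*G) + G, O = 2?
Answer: -183757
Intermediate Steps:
r(l, w) = (2 + w)*(l + w) (r(l, w) = (l + w)*(w + 2) = (l + w)*(2 + w) = (2 + w)*(l + w))
z(G) = G + G² + G*(-6 + G² - G) (z(G) = (G² + (G² + 2*(-3) + 2*G - 3*G)*G) + G = (G² + (G² - 6 + 2*G - 3*G)*G) + G = (G² + (-6 + G² - G)*G) + G = (G² + G*(-6 + G² - G)) + G = G + G² + G*(-6 + G² - G))
-13 + z(L(6 + 6*2))*(-32) = -13 + ((6 + 6*2)*(-5 + (6 + 6*2)²))*(-32) = -13 + ((6 + 12)*(-5 + (6 + 12)²))*(-32) = -13 + (18*(-5 + 18²))*(-32) = -13 + (18*(-5 + 324))*(-32) = -13 + (18*319)*(-32) = -13 + 5742*(-32) = -13 - 183744 = -183757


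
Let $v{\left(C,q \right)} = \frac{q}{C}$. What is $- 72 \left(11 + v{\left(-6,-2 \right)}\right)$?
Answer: $-816$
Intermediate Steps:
$- 72 \left(11 + v{\left(-6,-2 \right)}\right) = - 72 \left(11 - \frac{2}{-6}\right) = - 72 \left(11 - - \frac{1}{3}\right) = - 72 \left(11 + \frac{1}{3}\right) = \left(-72\right) \frac{34}{3} = -816$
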